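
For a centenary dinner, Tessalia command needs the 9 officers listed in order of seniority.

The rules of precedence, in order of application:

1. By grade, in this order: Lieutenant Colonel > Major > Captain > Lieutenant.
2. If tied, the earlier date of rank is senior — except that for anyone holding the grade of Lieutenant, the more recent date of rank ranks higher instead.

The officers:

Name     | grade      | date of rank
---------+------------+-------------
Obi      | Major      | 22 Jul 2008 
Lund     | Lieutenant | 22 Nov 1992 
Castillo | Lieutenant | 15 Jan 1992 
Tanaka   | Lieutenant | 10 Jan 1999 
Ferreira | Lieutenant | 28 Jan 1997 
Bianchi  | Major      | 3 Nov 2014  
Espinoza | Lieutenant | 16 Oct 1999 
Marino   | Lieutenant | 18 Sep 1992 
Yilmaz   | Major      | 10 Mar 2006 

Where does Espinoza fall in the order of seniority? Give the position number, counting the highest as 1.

4

By grade: Yilmaz, Obi and Bianchi (Major); then Espinoza, Tanaka, Ferreira, Lund, Marino and Castillo (Lieutenant).
Among Yilmaz, Obi and Bianchi, by date of rank (earlier first): Yilmaz (10 Mar 2006) before Obi (22 Jul 2008) before Bianchi (3 Nov 2014).
Among Espinoza, Tanaka, Ferreira, Lund, Marino and Castillo, by date of rank (later first) (reversed rule for this group): Espinoza (16 Oct 1999) before Tanaka (10 Jan 1999) before Ferreira (28 Jan 1997) before Lund (22 Nov 1992) before Marino (18 Sep 1992) before Castillo (15 Jan 1992).
Order: Yilmaz, Obi, Bianchi, Espinoza, Tanaka, Ferreira, Lund, Marino, Castillo. So position 4.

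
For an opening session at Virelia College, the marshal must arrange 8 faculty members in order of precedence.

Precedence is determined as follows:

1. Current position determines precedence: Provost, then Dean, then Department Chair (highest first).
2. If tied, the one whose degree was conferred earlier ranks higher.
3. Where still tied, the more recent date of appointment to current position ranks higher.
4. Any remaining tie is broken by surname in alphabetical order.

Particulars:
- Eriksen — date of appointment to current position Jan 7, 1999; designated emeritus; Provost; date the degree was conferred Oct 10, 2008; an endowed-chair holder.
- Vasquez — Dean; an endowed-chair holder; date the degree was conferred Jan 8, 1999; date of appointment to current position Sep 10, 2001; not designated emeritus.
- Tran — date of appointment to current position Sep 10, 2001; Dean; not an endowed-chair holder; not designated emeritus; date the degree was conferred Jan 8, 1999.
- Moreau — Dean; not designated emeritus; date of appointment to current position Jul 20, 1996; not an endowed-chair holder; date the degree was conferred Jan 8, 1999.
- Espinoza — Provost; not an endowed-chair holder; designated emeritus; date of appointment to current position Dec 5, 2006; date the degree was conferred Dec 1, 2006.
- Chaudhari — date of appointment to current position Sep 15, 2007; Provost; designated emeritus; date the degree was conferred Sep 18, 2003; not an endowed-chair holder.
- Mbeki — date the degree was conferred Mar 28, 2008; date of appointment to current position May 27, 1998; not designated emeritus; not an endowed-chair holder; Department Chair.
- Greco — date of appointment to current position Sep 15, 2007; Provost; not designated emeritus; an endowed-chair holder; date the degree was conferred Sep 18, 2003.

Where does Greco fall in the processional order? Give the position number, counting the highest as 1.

By current position: Chaudhari, Greco, Espinoza and Eriksen (Provost); then Tran, Vasquez and Moreau (Dean); then Mbeki (Department Chair).
Among Chaudhari, Greco, Espinoza and Eriksen, by date the degree was conferred (earlier first): Chaudhari and Greco (Sep 18, 2003) before Espinoza (Dec 1, 2006) before Eriksen (Oct 10, 2008).
Chaudhari and Greco both have date of appointment to current position Sep 15, 2007, so the next rule applies.
Among Chaudhari and Greco, alphabetically by surname: Chaudhari before Greco.
Tran, Vasquez and Moreau all have date the degree was conferred Jan 8, 1999, so the next rule applies.
Among Tran, Vasquez and Moreau, by date of appointment to current position (later first): Tran and Vasquez (Sep 10, 2001) before Moreau (Jul 20, 1996).
Among Tran and Vasquez, alphabetically by surname: Tran before Vasquez.
Order: Chaudhari, Greco, Espinoza, Eriksen, Tran, Vasquez, Moreau, Mbeki. So position 2.

2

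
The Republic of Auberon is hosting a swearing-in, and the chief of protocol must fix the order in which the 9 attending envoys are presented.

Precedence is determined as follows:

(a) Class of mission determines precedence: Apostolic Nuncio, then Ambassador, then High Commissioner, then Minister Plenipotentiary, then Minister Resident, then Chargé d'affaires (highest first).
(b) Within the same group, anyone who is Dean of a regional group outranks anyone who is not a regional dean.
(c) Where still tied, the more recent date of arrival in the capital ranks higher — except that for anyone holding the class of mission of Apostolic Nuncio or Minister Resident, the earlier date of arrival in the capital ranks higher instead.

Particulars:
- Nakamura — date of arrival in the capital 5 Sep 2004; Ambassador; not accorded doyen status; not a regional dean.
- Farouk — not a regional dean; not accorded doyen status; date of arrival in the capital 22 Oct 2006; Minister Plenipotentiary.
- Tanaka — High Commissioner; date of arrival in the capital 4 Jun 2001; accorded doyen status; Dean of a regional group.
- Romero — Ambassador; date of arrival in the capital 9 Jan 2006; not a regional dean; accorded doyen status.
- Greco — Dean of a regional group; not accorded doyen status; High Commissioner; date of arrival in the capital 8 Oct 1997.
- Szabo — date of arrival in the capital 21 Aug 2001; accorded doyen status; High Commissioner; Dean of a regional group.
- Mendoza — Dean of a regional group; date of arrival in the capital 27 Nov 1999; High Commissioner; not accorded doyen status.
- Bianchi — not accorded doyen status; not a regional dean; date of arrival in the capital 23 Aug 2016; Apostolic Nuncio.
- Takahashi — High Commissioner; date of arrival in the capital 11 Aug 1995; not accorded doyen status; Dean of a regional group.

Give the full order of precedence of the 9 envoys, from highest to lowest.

Bianchi, Romero, Nakamura, Szabo, Tanaka, Mendoza, Greco, Takahashi, Farouk

By class of mission: Bianchi (Apostolic Nuncio); then Romero and Nakamura (Ambassador); then Szabo, Tanaka, Mendoza, Greco and Takahashi (High Commissioner); then Farouk (Minister Plenipotentiary).
Romero and Nakamura are each not a regional dean, so the next rule applies.
Among Romero and Nakamura, by date of arrival in the capital (later first): Romero (9 Jan 2006) before Nakamura (5 Sep 2004).
Szabo, Tanaka, Mendoza, Greco and Takahashi are each Dean of a regional group, so the next rule applies.
Among Szabo, Tanaka, Mendoza, Greco and Takahashi, by date of arrival in the capital (later first): Szabo (21 Aug 2001) before Tanaka (4 Jun 2001) before Mendoza (27 Nov 1999) before Greco (8 Oct 1997) before Takahashi (11 Aug 1995).
Full order: Bianchi, Romero, Nakamura, Szabo, Tanaka, Mendoza, Greco, Takahashi, Farouk.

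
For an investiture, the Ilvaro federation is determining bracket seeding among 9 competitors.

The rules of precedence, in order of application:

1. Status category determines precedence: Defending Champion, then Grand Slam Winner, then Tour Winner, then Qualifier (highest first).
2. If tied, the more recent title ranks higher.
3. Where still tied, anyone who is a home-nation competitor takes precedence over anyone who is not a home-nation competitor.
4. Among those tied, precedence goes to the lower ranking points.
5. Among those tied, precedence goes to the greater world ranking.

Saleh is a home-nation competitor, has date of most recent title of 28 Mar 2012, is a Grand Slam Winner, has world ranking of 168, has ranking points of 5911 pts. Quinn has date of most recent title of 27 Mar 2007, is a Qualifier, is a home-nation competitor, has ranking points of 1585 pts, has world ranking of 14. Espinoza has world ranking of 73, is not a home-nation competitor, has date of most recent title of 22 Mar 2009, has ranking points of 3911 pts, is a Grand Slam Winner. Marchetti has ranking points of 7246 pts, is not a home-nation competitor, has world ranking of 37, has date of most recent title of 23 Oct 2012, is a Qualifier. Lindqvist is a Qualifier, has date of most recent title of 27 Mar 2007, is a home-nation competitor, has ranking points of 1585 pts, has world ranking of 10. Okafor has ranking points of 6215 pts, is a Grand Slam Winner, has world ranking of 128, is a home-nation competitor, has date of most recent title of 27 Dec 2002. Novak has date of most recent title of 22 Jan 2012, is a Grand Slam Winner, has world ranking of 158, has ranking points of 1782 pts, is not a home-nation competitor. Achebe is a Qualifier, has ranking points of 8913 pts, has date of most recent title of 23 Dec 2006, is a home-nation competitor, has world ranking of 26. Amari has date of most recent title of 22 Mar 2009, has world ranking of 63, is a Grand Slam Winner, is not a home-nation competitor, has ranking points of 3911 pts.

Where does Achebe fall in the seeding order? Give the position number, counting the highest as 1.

By status category: Saleh, Novak, Espinoza, Amari and Okafor (Grand Slam Winner); then Marchetti, Quinn, Lindqvist and Achebe (Qualifier).
Among Saleh, Novak, Espinoza, Amari and Okafor, by date of most recent title (later first): Saleh (28 Mar 2012) before Novak (22 Jan 2012) before Espinoza and Amari (22 Mar 2009) before Okafor (27 Dec 2002).
Espinoza and Amari are each not a home-nation competitor, so the next rule applies.
Espinoza and Amari both have ranking points 3911 pts, so the next rule applies.
Among Espinoza and Amari, by world ranking (higher first): Espinoza (73) before Amari (63).
Among Marchetti, Quinn, Lindqvist and Achebe, by date of most recent title (later first): Marchetti (23 Oct 2012) before Quinn and Lindqvist (27 Mar 2007) before Achebe (23 Dec 2006).
Quinn and Lindqvist are each a home-nation competitor, so the next rule applies.
Quinn and Lindqvist both have ranking points 1585 pts, so the next rule applies.
Among Quinn and Lindqvist, by world ranking (higher first): Quinn (14) before Lindqvist (10).
Order: Saleh, Novak, Espinoza, Amari, Okafor, Marchetti, Quinn, Lindqvist, Achebe. So position 9.

9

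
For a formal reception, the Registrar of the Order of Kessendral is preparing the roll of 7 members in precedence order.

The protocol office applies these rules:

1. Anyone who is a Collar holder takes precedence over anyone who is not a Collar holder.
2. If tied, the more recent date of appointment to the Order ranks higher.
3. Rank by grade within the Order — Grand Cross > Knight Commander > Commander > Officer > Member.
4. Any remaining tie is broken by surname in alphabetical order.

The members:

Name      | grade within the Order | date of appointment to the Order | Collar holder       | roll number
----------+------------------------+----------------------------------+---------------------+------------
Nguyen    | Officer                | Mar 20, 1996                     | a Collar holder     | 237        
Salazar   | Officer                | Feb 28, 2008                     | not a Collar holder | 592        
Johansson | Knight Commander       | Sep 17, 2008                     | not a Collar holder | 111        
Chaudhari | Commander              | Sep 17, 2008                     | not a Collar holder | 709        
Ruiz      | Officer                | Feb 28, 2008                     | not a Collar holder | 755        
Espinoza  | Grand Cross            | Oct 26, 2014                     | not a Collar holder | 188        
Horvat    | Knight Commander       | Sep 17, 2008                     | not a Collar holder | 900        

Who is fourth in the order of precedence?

Johansson

By the first rule: Nguyen (a Collar holder); then Espinoza, Horvat, Johansson, Chaudhari, Ruiz and Salazar (each not a Collar holder).
Among Espinoza, Horvat, Johansson, Chaudhari, Ruiz and Salazar, by date of appointment to the Order (later first): Espinoza (Oct 26, 2014) before Horvat, Johansson and Chaudhari (Sep 17, 2008) before Ruiz and Salazar (Feb 28, 2008).
Among Horvat, Johansson and Chaudhari, by grade within the Order: Horvat and Johansson (Knight Commander) before Chaudhari (Commander).
Among Horvat and Johansson, alphabetically by surname: Horvat before Johansson.
Ruiz and Salazar are each Officer, so the next rule applies.
Among Ruiz and Salazar, alphabetically by surname: Ruiz before Salazar.
Order: Nguyen, Espinoza, Horvat, Johansson, Chaudhari, Ruiz, Salazar.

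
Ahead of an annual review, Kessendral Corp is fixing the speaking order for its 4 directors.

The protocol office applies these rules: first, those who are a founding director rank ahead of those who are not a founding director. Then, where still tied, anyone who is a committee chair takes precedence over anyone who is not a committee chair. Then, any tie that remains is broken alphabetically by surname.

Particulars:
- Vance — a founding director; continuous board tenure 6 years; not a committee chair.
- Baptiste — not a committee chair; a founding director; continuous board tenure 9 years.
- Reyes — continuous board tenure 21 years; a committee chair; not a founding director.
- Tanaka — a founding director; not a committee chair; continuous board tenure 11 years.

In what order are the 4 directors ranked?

By the first rule: Baptiste, Tanaka and Vance (each a founding director); then Reyes (not a founding director).
Baptiste, Tanaka and Vance are each not a committee chair, so the next rule applies.
Among Baptiste, Tanaka and Vance, alphabetically by surname: Baptiste before Tanaka before Vance.
Full order: Baptiste, Tanaka, Vance, Reyes.

Baptiste, Tanaka, Vance, Reyes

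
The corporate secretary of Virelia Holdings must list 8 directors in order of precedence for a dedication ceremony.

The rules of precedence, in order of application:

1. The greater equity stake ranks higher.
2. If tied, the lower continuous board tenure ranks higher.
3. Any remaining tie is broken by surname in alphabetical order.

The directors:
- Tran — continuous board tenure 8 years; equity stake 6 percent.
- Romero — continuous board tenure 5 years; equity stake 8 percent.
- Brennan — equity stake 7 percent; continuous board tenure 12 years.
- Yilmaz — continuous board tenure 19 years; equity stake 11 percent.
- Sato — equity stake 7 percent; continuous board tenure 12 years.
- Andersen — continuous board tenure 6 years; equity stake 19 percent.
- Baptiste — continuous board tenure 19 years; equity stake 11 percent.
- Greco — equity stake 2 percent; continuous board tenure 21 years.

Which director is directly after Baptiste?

Yilmaz

By equity stake (higher first): Andersen (19 percent); then Baptiste and Yilmaz (both 11 percent); then Romero (8 percent); then Brennan and Sato (both 7 percent); then Tran (6 percent); then Greco (2 percent).
Baptiste and Yilmaz both have continuous board tenure 19 years, so the next rule applies.
Among Baptiste and Yilmaz, alphabetically by surname: Baptiste before Yilmaz.
Brennan and Sato both have continuous board tenure 12 years, so the next rule applies.
Among Brennan and Sato, alphabetically by surname: Brennan before Sato.
Order: Andersen, Baptiste, Yilmaz, Romero, Brennan, Sato, Tran, Greco.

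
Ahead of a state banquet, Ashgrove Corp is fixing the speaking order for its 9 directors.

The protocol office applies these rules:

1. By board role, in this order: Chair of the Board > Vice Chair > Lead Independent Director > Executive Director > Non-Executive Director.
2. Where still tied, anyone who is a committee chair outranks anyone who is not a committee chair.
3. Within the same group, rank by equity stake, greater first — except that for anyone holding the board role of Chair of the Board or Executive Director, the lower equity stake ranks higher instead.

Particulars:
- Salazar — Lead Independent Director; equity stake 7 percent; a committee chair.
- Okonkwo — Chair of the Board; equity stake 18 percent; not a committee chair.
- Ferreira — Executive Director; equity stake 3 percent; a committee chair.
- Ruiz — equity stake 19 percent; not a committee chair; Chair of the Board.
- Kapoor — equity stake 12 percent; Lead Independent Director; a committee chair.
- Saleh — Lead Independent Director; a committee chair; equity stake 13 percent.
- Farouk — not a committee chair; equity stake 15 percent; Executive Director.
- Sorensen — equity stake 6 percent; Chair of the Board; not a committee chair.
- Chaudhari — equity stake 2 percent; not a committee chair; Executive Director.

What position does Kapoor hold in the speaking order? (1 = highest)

By board role: Sorensen, Okonkwo and Ruiz (Chair of the Board); then Saleh, Kapoor and Salazar (Lead Independent Director); then Ferreira, Chaudhari and Farouk (Executive Director).
Sorensen, Okonkwo and Ruiz are each not a committee chair, so the next rule applies.
Among Sorensen, Okonkwo and Ruiz, by equity stake (lower first) (reversed rule for this group): Sorensen (6 percent) before Okonkwo (18 percent) before Ruiz (19 percent).
Saleh, Kapoor and Salazar are each a committee chair, so the next rule applies.
Among Saleh, Kapoor and Salazar, by equity stake (higher first): Saleh (13 percent) before Kapoor (12 percent) before Salazar (7 percent).
Among Ferreira, Chaudhari and Farouk, a committee chair before not a committee chair: Ferreira (a committee chair) before Chaudhari and Farouk (not a committee chair).
Among Chaudhari and Farouk, by equity stake (lower first) (reversed rule for this group): Chaudhari (2 percent) before Farouk (15 percent).
Order: Sorensen, Okonkwo, Ruiz, Saleh, Kapoor, Salazar, Ferreira, Chaudhari, Farouk. So position 5.

5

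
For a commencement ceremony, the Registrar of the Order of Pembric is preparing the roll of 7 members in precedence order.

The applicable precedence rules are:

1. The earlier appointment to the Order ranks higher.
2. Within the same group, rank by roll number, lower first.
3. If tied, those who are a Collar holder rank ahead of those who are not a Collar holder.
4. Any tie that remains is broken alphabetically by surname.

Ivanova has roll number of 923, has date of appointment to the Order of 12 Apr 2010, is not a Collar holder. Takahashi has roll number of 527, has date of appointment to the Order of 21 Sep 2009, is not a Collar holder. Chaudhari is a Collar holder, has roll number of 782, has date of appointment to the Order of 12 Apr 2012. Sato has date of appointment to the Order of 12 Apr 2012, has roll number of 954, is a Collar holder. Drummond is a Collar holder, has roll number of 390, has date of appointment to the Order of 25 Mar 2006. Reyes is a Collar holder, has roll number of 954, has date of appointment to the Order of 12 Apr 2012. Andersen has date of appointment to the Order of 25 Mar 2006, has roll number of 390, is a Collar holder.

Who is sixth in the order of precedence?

Reyes

By date of appointment to the Order (earlier first): Andersen and Drummond (both 25 Mar 2006); then Takahashi (21 Sep 2009); then Ivanova (12 Apr 2010); then Chaudhari, Reyes and Sato (each 12 Apr 2012).
Andersen and Drummond both have roll number 390, so the next rule applies.
Andersen and Drummond are each a Collar holder, so the next rule applies.
Among Andersen and Drummond, alphabetically by surname: Andersen before Drummond.
Among Chaudhari, Reyes and Sato, by roll number (lower first): Chaudhari (782) before Reyes and Sato (954).
Reyes and Sato are each a Collar holder, so the next rule applies.
Among Reyes and Sato, alphabetically by surname: Reyes before Sato.
Order: Andersen, Drummond, Takahashi, Ivanova, Chaudhari, Reyes, Sato.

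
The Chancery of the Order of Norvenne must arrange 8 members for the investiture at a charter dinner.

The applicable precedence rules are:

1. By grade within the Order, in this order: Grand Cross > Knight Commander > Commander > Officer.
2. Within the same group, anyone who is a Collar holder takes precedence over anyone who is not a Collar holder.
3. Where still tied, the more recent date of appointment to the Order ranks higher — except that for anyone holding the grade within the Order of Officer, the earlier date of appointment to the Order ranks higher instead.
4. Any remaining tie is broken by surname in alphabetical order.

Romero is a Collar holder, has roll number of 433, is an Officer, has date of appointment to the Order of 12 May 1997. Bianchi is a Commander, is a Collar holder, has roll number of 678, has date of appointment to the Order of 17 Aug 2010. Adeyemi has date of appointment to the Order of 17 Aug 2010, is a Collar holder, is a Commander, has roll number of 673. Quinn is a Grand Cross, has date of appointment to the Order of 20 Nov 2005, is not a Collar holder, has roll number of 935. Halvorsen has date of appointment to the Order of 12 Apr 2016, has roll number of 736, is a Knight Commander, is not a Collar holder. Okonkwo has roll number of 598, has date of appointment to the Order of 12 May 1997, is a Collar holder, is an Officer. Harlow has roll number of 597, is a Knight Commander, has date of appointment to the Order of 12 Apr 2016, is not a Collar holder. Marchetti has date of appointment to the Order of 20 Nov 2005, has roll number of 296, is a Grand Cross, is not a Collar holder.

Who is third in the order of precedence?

By grade within the Order: Marchetti and Quinn (Grand Cross); then Halvorsen and Harlow (Knight Commander); then Adeyemi and Bianchi (Commander); then Okonkwo and Romero (Officer).
Marchetti and Quinn are each not a Collar holder, so the next rule applies.
Marchetti and Quinn both have date of appointment to the Order 20 Nov 2005, so the next rule applies.
Among Marchetti and Quinn, alphabetically by surname: Marchetti before Quinn.
Halvorsen and Harlow are each not a Collar holder, so the next rule applies.
Halvorsen and Harlow both have date of appointment to the Order 12 Apr 2016, so the next rule applies.
Among Halvorsen and Harlow, alphabetically by surname: Halvorsen before Harlow.
Adeyemi and Bianchi are each a Collar holder, so the next rule applies.
Adeyemi and Bianchi both have date of appointment to the Order 17 Aug 2010, so the next rule applies.
Among Adeyemi and Bianchi, alphabetically by surname: Adeyemi before Bianchi.
Okonkwo and Romero are each a Collar holder, so the next rule applies.
Okonkwo and Romero both have date of appointment to the Order 12 May 1997, so the next rule applies.
Among Okonkwo and Romero, alphabetically by surname: Okonkwo before Romero.
Order: Marchetti, Quinn, Halvorsen, Harlow, Adeyemi, Bianchi, Okonkwo, Romero.

Halvorsen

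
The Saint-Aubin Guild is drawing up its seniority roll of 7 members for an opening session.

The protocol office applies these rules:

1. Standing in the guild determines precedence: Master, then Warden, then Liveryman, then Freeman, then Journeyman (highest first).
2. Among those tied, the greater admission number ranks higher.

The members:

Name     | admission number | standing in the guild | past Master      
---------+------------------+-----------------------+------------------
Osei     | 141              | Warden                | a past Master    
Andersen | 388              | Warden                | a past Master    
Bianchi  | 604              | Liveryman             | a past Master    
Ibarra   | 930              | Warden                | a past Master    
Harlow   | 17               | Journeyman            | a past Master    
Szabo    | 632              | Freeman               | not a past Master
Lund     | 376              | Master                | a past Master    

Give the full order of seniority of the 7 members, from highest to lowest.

By standing in the guild: Lund (Master); then Ibarra, Andersen and Osei (Warden); then Bianchi (Liveryman); then Szabo (Freeman); then Harlow (Journeyman).
Among Ibarra, Andersen and Osei, by admission number (higher first): Ibarra (930) before Andersen (388) before Osei (141).
Full order: Lund, Ibarra, Andersen, Osei, Bianchi, Szabo, Harlow.

Lund, Ibarra, Andersen, Osei, Bianchi, Szabo, Harlow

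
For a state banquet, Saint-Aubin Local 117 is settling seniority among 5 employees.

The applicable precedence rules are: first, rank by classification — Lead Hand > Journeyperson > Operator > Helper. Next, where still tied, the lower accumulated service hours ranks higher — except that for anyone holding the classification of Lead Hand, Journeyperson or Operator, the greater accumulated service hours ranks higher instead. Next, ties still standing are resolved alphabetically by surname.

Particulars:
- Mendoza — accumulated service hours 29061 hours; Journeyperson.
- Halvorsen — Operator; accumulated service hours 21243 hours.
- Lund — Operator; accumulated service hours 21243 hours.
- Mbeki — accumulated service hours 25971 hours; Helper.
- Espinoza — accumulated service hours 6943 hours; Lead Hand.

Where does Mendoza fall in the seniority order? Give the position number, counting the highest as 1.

By classification: Espinoza (Lead Hand); then Mendoza (Journeyperson); then Halvorsen and Lund (Operator); then Mbeki (Helper).
Halvorsen and Lund both have accumulated service hours 21243 hours, so the next rule applies.
Among Halvorsen and Lund, alphabetically by surname: Halvorsen before Lund.
Order: Espinoza, Mendoza, Halvorsen, Lund, Mbeki. So position 2.

2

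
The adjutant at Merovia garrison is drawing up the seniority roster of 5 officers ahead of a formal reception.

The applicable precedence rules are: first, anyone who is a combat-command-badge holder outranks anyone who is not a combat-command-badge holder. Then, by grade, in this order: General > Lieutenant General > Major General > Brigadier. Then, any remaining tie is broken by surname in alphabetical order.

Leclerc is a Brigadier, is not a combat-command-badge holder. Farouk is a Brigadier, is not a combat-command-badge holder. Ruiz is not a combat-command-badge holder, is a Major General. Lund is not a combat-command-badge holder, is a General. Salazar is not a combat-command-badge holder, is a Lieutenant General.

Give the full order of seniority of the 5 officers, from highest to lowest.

Lund, Salazar, Ruiz, Farouk, Leclerc

By the first rule: Lund, Salazar, Ruiz, Farouk and Leclerc (each not a combat-command-badge holder).
Among Lund, Salazar, Ruiz, Farouk and Leclerc, by grade: Lund (General) before Salazar (Lieutenant General) before Ruiz (Major General) before Farouk and Leclerc (Brigadier).
Among Farouk and Leclerc, alphabetically by surname: Farouk before Leclerc.
Full order: Lund, Salazar, Ruiz, Farouk, Leclerc.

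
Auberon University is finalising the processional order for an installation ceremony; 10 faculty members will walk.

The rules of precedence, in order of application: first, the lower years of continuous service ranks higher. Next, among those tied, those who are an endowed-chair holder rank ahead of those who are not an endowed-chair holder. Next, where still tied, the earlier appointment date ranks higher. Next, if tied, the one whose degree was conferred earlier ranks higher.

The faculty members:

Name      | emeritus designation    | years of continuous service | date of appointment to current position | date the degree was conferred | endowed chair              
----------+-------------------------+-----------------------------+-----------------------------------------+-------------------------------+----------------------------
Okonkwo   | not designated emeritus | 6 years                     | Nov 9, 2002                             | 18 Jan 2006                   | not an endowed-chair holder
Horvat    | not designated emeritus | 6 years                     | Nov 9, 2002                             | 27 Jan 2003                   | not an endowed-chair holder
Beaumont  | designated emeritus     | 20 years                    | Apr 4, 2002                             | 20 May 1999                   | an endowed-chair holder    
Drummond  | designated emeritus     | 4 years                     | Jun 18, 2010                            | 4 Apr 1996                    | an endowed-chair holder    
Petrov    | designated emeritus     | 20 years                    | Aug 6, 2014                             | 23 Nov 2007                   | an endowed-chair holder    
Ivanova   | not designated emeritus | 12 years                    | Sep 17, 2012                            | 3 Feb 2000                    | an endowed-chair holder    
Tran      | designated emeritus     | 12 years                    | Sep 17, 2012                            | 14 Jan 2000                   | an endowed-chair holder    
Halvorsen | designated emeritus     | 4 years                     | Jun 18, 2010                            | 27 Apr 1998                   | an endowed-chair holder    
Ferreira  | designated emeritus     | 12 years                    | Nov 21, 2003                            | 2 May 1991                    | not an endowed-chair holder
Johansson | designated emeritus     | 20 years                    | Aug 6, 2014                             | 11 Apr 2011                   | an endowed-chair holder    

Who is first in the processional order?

By years of continuous service (lower first): Drummond and Halvorsen (both 4 years); then Horvat and Okonkwo (both 6 years); then Tran, Ivanova and Ferreira (each 12 years); then Beaumont, Petrov and Johansson (each 20 years).
Drummond and Halvorsen are each an endowed-chair holder, so the next rule applies.
Drummond and Halvorsen both have date of appointment to current position Jun 18, 2010, so the next rule applies.
Among Drummond and Halvorsen, by date the degree was conferred (earlier first): Drummond (4 Apr 1996) before Halvorsen (27 Apr 1998).
Horvat and Okonkwo are each not an endowed-chair holder, so the next rule applies.
Horvat and Okonkwo both have date of appointment to current position Nov 9, 2002, so the next rule applies.
Among Horvat and Okonkwo, by date the degree was conferred (earlier first): Horvat (27 Jan 2003) before Okonkwo (18 Jan 2006).
Among Tran, Ivanova and Ferreira, an endowed-chair holder before not an endowed-chair holder: Tran and Ivanova (an endowed-chair holder) before Ferreira (not an endowed-chair holder).
Tran and Ivanova both have date of appointment to current position Sep 17, 2012, so the next rule applies.
Among Tran and Ivanova, by date the degree was conferred (earlier first): Tran (14 Jan 2000) before Ivanova (3 Feb 2000).
Beaumont, Petrov and Johansson are each an endowed-chair holder, so the next rule applies.
Among Beaumont, Petrov and Johansson, by date of appointment to current position (earlier first): Beaumont (Apr 4, 2002) before Petrov and Johansson (Aug 6, 2014).
Among Petrov and Johansson, by date the degree was conferred (earlier first): Petrov (23 Nov 2007) before Johansson (11 Apr 2011).
Order: Drummond, Halvorsen, Horvat, Okonkwo, Tran, Ivanova, Ferreira, Beaumont, Petrov, Johansson.

Drummond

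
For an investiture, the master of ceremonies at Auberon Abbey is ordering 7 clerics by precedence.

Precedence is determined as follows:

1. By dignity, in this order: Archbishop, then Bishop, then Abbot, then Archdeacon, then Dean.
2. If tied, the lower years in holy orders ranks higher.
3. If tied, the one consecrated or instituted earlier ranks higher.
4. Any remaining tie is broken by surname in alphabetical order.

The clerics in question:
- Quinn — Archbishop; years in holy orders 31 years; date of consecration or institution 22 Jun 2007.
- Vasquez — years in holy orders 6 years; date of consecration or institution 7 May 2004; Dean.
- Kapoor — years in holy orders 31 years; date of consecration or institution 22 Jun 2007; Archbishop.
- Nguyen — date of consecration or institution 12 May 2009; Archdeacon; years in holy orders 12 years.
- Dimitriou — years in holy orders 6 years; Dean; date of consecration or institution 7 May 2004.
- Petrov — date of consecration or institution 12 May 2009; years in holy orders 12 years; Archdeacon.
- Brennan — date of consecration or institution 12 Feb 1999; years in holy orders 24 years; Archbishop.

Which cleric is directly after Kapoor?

Quinn

By dignity: Brennan, Kapoor and Quinn (Archbishop); then Nguyen and Petrov (Archdeacon); then Dimitriou and Vasquez (Dean).
Among Brennan, Kapoor and Quinn, by years in holy orders (lower first): Brennan (24 years) before Kapoor and Quinn (31 years).
Kapoor and Quinn both have date of consecration or institution 22 Jun 2007, so the next rule applies.
Among Kapoor and Quinn, alphabetically by surname: Kapoor before Quinn.
Nguyen and Petrov both have years in holy orders 12 years, so the next rule applies.
Nguyen and Petrov both have date of consecration or institution 12 May 2009, so the next rule applies.
Among Nguyen and Petrov, alphabetically by surname: Nguyen before Petrov.
Dimitriou and Vasquez both have years in holy orders 6 years, so the next rule applies.
Dimitriou and Vasquez both have date of consecration or institution 7 May 2004, so the next rule applies.
Among Dimitriou and Vasquez, alphabetically by surname: Dimitriou before Vasquez.
Order: Brennan, Kapoor, Quinn, Nguyen, Petrov, Dimitriou, Vasquez.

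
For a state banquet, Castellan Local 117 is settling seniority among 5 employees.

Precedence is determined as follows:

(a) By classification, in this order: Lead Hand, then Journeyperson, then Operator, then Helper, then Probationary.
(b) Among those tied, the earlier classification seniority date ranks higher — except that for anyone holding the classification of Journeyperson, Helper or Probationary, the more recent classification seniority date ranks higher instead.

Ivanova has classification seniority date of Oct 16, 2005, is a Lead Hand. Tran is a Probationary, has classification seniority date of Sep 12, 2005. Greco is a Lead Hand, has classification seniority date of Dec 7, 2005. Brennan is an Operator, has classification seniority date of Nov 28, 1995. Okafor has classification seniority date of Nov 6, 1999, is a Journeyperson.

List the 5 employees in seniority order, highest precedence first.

Ivanova, Greco, Okafor, Brennan, Tran

By classification: Ivanova and Greco (Lead Hand); then Okafor (Journeyperson); then Brennan (Operator); then Tran (Probationary).
Among Ivanova and Greco, by classification seniority date (earlier first): Ivanova (Oct 16, 2005) before Greco (Dec 7, 2005).
Full order: Ivanova, Greco, Okafor, Brennan, Tran.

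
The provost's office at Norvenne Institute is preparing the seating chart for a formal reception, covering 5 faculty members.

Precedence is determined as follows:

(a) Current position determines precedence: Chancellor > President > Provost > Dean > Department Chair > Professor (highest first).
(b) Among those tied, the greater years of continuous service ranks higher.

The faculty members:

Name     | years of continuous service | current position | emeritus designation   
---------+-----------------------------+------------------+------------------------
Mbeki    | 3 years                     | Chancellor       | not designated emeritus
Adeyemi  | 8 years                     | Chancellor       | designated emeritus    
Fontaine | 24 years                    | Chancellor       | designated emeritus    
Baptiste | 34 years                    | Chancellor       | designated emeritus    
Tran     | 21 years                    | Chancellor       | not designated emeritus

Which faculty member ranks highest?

By current position: Baptiste, Fontaine, Tran, Adeyemi and Mbeki (Chancellor).
Among Baptiste, Fontaine, Tran, Adeyemi and Mbeki, by years of continuous service (higher first): Baptiste (34 years) before Fontaine (24 years) before Tran (21 years) before Adeyemi (8 years) before Mbeki (3 years).
Order: Baptiste, Fontaine, Tran, Adeyemi, Mbeki.

Baptiste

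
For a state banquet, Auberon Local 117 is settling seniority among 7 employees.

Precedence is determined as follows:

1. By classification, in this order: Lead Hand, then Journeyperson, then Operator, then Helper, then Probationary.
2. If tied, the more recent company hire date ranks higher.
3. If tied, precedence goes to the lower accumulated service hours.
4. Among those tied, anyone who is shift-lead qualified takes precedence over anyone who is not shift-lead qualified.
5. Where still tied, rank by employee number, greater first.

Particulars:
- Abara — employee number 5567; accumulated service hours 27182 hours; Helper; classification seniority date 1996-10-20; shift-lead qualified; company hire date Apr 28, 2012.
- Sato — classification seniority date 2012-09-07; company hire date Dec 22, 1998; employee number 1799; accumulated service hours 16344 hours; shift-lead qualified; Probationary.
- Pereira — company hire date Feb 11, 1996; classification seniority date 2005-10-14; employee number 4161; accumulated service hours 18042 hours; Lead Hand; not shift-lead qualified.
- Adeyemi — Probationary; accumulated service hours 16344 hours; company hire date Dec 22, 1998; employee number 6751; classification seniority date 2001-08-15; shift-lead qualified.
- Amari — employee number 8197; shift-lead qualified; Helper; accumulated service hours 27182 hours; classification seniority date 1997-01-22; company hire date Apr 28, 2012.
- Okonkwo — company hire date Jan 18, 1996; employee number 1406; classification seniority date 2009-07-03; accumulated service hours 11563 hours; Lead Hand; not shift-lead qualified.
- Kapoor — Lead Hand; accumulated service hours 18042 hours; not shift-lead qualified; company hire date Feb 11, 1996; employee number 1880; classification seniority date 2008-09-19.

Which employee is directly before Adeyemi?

Abara

By classification: Pereira, Kapoor and Okonkwo (Lead Hand); then Amari and Abara (Helper); then Adeyemi and Sato (Probationary).
Among Pereira, Kapoor and Okonkwo, by company hire date (later first): Pereira and Kapoor (Feb 11, 1996) before Okonkwo (Jan 18, 1996).
Pereira and Kapoor both have accumulated service hours 18042 hours, so the next rule applies.
Pereira and Kapoor are each not shift-lead qualified, so the next rule applies.
Among Pereira and Kapoor, by employee number (higher first): Pereira (4161) before Kapoor (1880).
Amari and Abara both have company hire date Apr 28, 2012, so the next rule applies.
Amari and Abara both have accumulated service hours 27182 hours, so the next rule applies.
Amari and Abara are each shift-lead qualified, so the next rule applies.
Among Amari and Abara, by employee number (higher first): Amari (8197) before Abara (5567).
Adeyemi and Sato both have company hire date Dec 22, 1998, so the next rule applies.
Adeyemi and Sato both have accumulated service hours 16344 hours, so the next rule applies.
Adeyemi and Sato are each shift-lead qualified, so the next rule applies.
Among Adeyemi and Sato, by employee number (higher first): Adeyemi (6751) before Sato (1799).
Order: Pereira, Kapoor, Okonkwo, Amari, Abara, Adeyemi, Sato.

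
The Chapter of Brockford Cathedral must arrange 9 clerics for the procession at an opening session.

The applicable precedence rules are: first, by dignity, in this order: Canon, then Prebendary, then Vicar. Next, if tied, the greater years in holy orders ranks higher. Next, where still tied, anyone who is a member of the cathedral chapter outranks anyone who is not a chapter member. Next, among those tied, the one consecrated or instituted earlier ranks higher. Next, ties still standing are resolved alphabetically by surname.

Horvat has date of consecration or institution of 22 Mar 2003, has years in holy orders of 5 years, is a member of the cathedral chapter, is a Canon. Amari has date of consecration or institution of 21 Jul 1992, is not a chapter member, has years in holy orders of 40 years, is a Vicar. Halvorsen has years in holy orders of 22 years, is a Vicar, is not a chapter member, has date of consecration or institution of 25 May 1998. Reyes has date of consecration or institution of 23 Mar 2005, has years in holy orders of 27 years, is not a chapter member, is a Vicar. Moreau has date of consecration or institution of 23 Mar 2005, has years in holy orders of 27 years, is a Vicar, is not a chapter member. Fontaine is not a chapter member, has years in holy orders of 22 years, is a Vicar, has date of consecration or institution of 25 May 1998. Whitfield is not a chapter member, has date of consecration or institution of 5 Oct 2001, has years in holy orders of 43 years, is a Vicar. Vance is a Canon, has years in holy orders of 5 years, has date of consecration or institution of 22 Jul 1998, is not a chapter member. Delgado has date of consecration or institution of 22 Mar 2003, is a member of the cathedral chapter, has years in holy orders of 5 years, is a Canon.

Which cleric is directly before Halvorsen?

By dignity: Delgado, Horvat and Vance (Canon); then Whitfield, Amari, Moreau, Reyes, Fontaine and Halvorsen (Vicar).
Delgado, Horvat and Vance all have years in holy orders 5 years, so the next rule applies.
Among Delgado, Horvat and Vance, a member of the cathedral chapter before not a chapter member: Delgado and Horvat (a member of the cathedral chapter) before Vance (not a chapter member).
Delgado and Horvat both have date of consecration or institution 22 Mar 2003, so the next rule applies.
Among Delgado and Horvat, alphabetically by surname: Delgado before Horvat.
Among Whitfield, Amari, Moreau, Reyes, Fontaine and Halvorsen, by years in holy orders (higher first): Whitfield (43 years) before Amari (40 years) before Moreau and Reyes (27 years) before Fontaine and Halvorsen (22 years).
Moreau and Reyes are each not a chapter member, so the next rule applies.
Moreau and Reyes both have date of consecration or institution 23 Mar 2005, so the next rule applies.
Among Moreau and Reyes, alphabetically by surname: Moreau before Reyes.
Fontaine and Halvorsen are each not a chapter member, so the next rule applies.
Fontaine and Halvorsen both have date of consecration or institution 25 May 1998, so the next rule applies.
Among Fontaine and Halvorsen, alphabetically by surname: Fontaine before Halvorsen.
Order: Delgado, Horvat, Vance, Whitfield, Amari, Moreau, Reyes, Fontaine, Halvorsen.

Fontaine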